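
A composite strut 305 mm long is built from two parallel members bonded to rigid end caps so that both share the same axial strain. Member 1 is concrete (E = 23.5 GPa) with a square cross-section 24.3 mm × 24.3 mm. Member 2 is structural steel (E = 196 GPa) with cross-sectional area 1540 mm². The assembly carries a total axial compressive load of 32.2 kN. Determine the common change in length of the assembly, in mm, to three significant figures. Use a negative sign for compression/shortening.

-0.0311 mm

A_1 = 590.5 mm².
Equal strain + equilibrium ⇒ each member carries load in proportion to AE: A₁E₁ = 13880000 N, A₂E₂ = 301800000 N, ΣAE = 315700000 N.
δ = PL/ΣAE = -32200·305/315700000 = -0.03111 mm.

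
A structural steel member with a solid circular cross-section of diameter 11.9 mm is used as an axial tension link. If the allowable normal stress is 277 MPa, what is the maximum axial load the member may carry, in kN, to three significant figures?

30.8 kN

A = 111.2 mm².
P_max = σ_allow · A = 277 · 111.2 = 30810 N = 30.81 kN.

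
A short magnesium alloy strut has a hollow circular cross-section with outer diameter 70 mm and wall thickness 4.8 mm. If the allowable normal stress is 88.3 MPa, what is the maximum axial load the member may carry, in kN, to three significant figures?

86.8 kN

A = 983.2 mm².
P_max = σ_allow · A = 88.3 · 983.2 = 86820 N = 86.82 kN.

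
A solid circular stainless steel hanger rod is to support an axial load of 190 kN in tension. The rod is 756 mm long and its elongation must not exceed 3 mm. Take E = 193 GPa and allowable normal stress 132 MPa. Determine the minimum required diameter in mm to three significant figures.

Required area A ≥ P/σ_allow = 190000/132 = 1439 mm².
For a solid circular section, d ≥ √(4A/π) = 42.81 mm.
Elongation limit: A ≥ PL/(Eδ_allow) = 190000·756/(193000·3) = 248.1 mm² ⇒ d ≥ 17.77 mm.
The stress limit governs.

42.8 mm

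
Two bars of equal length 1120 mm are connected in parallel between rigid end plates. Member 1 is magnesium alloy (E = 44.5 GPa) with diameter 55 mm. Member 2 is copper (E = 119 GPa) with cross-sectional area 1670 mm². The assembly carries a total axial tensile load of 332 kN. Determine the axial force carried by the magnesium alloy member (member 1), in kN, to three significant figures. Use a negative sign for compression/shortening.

115 kN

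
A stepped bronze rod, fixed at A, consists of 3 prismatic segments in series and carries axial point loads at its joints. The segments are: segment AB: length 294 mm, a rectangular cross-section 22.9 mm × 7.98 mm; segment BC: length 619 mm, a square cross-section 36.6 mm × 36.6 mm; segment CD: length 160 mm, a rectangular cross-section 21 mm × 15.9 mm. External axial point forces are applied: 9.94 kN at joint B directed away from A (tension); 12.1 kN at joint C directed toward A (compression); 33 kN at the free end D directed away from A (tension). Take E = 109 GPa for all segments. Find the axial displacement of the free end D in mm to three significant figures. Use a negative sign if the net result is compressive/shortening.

Internal axial forces (sectioning from the free end, tension +): N_CD = 33 kN, N_BC = 20.9 kN, N_AB = 30.84 kN.
A_AB = 182.7 mm².
A_BC = 1340 mm².
A_CD = 333.9 mm².
δ_AB = 30840·294/(182.7·109000) = 0.4552 mm
δ_BC = 20900·619/(1340·109000) = 0.0886 mm
δ_CD = 33000·160/(333.9·109000) = 0.1451 mm
δ = Σδ_i = 0.6889 mm.

0.689 mm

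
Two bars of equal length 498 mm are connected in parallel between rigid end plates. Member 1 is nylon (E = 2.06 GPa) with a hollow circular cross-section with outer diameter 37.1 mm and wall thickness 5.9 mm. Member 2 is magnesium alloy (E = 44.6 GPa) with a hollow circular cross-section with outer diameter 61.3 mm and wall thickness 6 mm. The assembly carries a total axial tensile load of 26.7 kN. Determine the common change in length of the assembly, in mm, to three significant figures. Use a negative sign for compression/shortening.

0.279 mm

A_1 = 578.3 mm².
A_2 = 1042 mm².
Equal strain + equilibrium ⇒ each member carries load in proportion to AE: A₁E₁ = 1191000 N, A₂E₂ = 46490000 N, ΣAE = 47680000 N.
δ = PL/ΣAE = 26700·498/47680000 = 0.2789 mm.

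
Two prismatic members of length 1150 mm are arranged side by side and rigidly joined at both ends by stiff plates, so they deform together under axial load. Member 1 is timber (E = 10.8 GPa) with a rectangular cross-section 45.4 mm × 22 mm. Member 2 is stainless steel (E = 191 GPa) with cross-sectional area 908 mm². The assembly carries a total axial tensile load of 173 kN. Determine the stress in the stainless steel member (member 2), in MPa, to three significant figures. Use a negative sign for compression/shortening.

A_1 = 998.8 mm².
Equal strain + equilibrium ⇒ each member carries load in proportion to AE: A₁E₁ = 10790000 N, A₂E₂ = 173400000 N, ΣAE = 184200000 N.
σ₂ = P·E₂/ΣAE = 173000·191000/184200000 = 179.4 MPa.

179 MPa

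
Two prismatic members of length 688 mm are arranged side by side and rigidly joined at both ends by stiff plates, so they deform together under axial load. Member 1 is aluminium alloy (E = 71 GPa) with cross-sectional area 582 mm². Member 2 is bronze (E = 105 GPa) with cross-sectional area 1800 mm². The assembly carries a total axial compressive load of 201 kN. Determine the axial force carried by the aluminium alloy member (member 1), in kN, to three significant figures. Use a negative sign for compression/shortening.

Equal strain + equilibrium ⇒ each member carries load in proportion to AE: A₁E₁ = 41320000 N, A₂E₂ = 189000000 N, ΣAE = 230300000 N.
F₁ = P·A₁E₁/ΣAE = -201000·41320000/230300000 = -36060 N.

-36.1 kN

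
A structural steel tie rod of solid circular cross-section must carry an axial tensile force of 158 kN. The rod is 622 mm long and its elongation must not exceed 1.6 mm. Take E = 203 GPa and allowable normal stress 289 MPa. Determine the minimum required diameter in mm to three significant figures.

26.4 mm

Required area A ≥ P/σ_allow = 158000/289 = 546.7 mm².
For a solid circular section, d ≥ √(4A/π) = 26.38 mm.
Elongation limit: A ≥ PL/(Eδ_allow) = 158000·622/(203000·1.6) = 302.6 mm² ⇒ d ≥ 19.63 mm.
The stress limit governs.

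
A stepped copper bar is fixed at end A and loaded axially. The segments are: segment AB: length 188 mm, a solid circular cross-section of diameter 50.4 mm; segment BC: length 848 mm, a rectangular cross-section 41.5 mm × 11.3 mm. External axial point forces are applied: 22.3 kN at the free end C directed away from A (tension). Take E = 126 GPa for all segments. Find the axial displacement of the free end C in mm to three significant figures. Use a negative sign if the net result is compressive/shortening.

0.337 mm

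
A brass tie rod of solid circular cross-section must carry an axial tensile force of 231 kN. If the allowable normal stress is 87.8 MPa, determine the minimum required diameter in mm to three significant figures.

57.9 mm

Required area A ≥ P/σ_allow = 231000/87.8 = 2631 mm².
For a solid circular section, d ≥ √(4A/π) = 57.88 mm.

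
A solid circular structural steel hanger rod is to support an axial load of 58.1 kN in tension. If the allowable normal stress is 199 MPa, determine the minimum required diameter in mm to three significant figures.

Required area A ≥ P/σ_allow = 58100/199 = 292 mm².
For a solid circular section, d ≥ √(4A/π) = 19.28 mm.

19.3 mm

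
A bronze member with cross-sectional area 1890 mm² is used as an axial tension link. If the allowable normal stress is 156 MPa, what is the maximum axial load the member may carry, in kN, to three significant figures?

295 kN

P_max = σ_allow · A = 156 · 1890 = 294800 N = 294.8 kN.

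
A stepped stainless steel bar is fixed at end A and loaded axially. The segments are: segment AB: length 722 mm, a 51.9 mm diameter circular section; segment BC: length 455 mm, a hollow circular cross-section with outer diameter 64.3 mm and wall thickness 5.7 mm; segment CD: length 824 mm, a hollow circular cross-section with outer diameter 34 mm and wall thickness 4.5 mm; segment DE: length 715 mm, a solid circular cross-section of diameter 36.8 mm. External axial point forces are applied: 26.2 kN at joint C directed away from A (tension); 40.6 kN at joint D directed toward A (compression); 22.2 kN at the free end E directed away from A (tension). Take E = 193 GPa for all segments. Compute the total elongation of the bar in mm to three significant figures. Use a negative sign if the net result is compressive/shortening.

Internal axial forces (sectioning from the free end, tension +): N_DE = 22.2 kN, N_CD = -18.4 kN, N_BC = 7.8 kN, N_AB = 7.8 kN.
A_AB = 2116 mm².
A_BC = 1049 mm².
A_CD = 417 mm².
A_DE = 1064 mm².
δ_AB = 7800·722/(2116·193000) = 0.01379 mm
δ_BC = 7800·455/(1049·193000) = 0.01752 mm
δ_CD = -18400·824/(417·193000) = -0.1884 mm
δ_DE = 22200·715/(1064·193000) = 0.07732 mm
δ = Σδ_i = -0.07973 mm.

-0.0797 mm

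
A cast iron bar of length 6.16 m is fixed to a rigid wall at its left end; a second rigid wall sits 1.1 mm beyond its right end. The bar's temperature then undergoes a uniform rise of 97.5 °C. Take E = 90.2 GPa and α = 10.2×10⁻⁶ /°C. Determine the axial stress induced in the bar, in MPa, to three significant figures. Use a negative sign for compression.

-73.6 MPa

Free thermal expansion αLΔT = 10.2e-6 · 6160 · 97.5 = 6.126 mm.
The walls engage after the gap closes; constrained expansion = 6.126 − 1.1 = 5.026 mm.
The walls impose strain ε = −(5.026)/6160 = -8.1593e-04; σ = Eε = 90200 · -8.1593e-04 = -73.6 MPa.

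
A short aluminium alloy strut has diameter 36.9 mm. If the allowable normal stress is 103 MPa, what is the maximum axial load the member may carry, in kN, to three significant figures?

110 kN

A = 1069 mm².
P_max = σ_allow · A = 103 · 1069 = 110100 N = 110.1 kN.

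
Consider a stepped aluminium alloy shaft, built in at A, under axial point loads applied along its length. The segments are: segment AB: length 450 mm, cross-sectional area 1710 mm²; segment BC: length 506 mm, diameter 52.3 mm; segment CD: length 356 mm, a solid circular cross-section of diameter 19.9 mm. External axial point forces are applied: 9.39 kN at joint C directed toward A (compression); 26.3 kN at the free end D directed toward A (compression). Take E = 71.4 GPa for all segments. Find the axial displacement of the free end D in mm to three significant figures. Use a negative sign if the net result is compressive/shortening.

-0.671 mm

Internal axial forces (sectioning from the free end, tension +): N_CD = -26.3 kN, N_BC = -35.69 kN, N_AB = -35.69 kN.
A_BC = 2148 mm².
A_CD = 311 mm².
δ_AB = -35690·450/(1710·71400) = -0.1315 mm
δ_BC = -35690·506/(2148·71400) = -0.1177 mm
δ_CD = -26300·356/(311·71400) = -0.4216 mm
δ = Σδ_i = -0.6709 mm.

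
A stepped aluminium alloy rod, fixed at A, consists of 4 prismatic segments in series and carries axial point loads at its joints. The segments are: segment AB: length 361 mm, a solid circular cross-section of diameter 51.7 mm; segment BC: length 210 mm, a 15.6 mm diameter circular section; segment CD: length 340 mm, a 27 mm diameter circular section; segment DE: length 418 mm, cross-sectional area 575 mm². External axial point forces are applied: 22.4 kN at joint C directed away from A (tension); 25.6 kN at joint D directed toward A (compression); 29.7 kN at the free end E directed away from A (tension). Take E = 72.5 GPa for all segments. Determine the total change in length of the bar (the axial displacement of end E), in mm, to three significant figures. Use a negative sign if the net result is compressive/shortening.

Internal axial forces (sectioning from the free end, tension +): N_DE = 29.7 kN, N_CD = 4.1 kN, N_BC = 26.5 kN, N_AB = 26.5 kN.
A_AB = 2099 mm².
A_BC = 191.1 mm².
A_CD = 572.6 mm².
δ_AB = 26500·361/(2099·72500) = 0.06286 mm
δ_BC = 26500·210/(191.1·72500) = 0.4016 mm
δ_CD = 4100·340/(572.6·72500) = 0.03358 mm
δ_DE = 29700·418/(575·72500) = 0.2978 mm
δ = Σδ_i = 0.7958 mm.

0.796 mm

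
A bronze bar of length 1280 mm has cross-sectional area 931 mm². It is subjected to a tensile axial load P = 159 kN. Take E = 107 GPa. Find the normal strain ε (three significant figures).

0.00160

σ = N/A = 170.8 MPa; ε = σ/E = 170.8/107000 = 1.596e-03.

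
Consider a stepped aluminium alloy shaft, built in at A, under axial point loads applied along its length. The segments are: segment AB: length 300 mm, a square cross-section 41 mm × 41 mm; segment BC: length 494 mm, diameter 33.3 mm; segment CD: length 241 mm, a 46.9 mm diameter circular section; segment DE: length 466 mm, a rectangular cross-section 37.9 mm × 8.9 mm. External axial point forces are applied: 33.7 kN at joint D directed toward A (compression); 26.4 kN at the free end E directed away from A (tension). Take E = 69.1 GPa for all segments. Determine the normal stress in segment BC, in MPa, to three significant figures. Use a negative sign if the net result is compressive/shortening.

Internal axial forces (sectioning from the free end, tension +): N_DE = 26.4 kN, N_CD = -7.3 kN, N_BC = -7.3 kN, N_AB = -7.3 kN.
A_BC = 870.9 mm².
σ_BC = N_BC/A_BC = -7300/870.9 = -8.382 MPa.

-8.38 MPa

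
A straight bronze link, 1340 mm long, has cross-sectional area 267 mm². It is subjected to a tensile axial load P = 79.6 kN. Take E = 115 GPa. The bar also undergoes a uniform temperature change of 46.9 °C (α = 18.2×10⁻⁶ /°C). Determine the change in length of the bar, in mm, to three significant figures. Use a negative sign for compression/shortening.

4.62 mm

δ_mech = NL/(AE) = 79600·1340/(267·115000) = 3.474 mm.
δ_thermal = αLΔT = 18.2e-6·1340·46.9 = 1.144 mm.
δ = δ_mech + δ_thermal = 4.618 mm.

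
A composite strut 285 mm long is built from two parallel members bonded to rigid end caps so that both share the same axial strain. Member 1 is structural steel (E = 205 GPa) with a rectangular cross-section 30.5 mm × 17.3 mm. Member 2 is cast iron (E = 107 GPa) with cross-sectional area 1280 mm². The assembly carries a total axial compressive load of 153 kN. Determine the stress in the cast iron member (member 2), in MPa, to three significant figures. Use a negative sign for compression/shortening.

-66.8 MPa

A_1 = 527.6 mm².
Equal strain + equilibrium ⇒ each member carries load in proportion to AE: A₁E₁ = 108200000 N, A₂E₂ = 137000000 N, ΣAE = 245100000 N.
σ₂ = P·E₂/ΣAE = -153000·107000/245100000 = -66.79 MPa.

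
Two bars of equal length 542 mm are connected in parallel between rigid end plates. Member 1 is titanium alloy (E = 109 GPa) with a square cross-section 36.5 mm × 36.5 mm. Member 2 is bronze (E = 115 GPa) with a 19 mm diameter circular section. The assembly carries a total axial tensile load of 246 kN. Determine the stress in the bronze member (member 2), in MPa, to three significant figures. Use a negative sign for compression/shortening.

A_1 = 1332 mm².
A_2 = 283.5 mm².
Equal strain + equilibrium ⇒ each member carries load in proportion to AE: A₁E₁ = 145200000 N, A₂E₂ = 32610000 N, ΣAE = 177800000 N.
σ₂ = P·E₂/ΣAE = 246000·115000/177800000 = 159.1 MPa.

159 MPa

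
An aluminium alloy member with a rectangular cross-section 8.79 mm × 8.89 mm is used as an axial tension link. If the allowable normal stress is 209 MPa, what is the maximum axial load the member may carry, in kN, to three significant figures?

16.3 kN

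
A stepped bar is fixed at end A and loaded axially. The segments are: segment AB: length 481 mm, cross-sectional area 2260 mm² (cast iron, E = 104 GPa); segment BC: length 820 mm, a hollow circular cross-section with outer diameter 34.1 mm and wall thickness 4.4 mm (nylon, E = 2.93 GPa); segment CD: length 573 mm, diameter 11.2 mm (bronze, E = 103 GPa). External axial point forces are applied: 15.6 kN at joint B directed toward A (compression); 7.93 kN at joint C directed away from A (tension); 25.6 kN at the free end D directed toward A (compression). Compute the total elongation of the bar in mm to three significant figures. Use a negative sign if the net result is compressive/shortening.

-13.6 mm

Internal axial forces (sectioning from the free end, tension +): N_CD = -25.6 kN, N_BC = -17.67 kN, N_AB = -33.27 kN.
A_BC = 410.5 mm².
A_CD = 98.52 mm².
δ_AB = -33270·481/(2260·104000) = -0.06809 mm
δ_BC = -17670·820/(410.5·2930) = -12.05 mm
δ_CD = -25600·573/(98.52·103000) = -1.446 mm
δ = Σδ_i = -13.56 mm.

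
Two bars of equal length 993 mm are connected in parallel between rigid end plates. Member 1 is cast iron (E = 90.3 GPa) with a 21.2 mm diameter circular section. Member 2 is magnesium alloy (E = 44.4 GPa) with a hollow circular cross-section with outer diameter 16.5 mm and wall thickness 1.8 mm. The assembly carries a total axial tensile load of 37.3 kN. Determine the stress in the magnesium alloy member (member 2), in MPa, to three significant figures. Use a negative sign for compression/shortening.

A_1 = 353 mm².
A_2 = 83.13 mm².
Equal strain + equilibrium ⇒ each member carries load in proportion to AE: A₁E₁ = 31870000 N, A₂E₂ = 3691000 N, ΣAE = 35570000 N.
σ₂ = P·E₂/ΣAE = 37300·44400/35570000 = 46.57 MPa.

46.6 MPa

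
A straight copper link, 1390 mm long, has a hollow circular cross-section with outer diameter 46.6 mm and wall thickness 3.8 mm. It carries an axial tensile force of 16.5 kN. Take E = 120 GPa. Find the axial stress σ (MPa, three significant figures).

A = 510.9 mm².
σ = N/A = 16500/510.9 = 32.29 MPa.

32.3 MPa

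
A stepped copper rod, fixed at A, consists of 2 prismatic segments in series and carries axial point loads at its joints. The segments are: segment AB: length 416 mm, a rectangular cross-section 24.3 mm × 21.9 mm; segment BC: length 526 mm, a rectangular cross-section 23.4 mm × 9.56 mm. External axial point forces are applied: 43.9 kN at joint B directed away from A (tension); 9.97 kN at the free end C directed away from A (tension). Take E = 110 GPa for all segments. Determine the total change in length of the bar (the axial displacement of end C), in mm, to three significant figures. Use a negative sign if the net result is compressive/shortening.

Internal axial forces (sectioning from the free end, tension +): N_BC = 9.97 kN, N_AB = 53.87 kN.
A_AB = 532.2 mm².
A_BC = 223.7 mm².
δ_AB = 53870·416/(532.2·110000) = 0.3828 mm
δ_BC = 9970·526/(223.7·110000) = 0.2131 mm
δ = Σδ_i = 0.5959 mm.

0.596 mm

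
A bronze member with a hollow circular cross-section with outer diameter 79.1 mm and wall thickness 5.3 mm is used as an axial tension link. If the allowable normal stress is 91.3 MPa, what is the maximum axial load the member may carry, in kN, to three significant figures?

112 kN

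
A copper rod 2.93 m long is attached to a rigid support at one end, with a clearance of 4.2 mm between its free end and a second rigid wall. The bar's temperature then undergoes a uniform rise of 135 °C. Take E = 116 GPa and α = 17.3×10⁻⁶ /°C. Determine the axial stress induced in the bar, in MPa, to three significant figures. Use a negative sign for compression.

-105 MPa

Free thermal expansion αLΔT = 17.3e-6 · 2930 · 135 = 6.843 mm.
The walls engage after the gap closes; constrained expansion = 6.843 − 4.2 = 2.643 mm.
The walls impose strain ε = −(2.643)/2930 = -9.0205e-04; σ = Eε = 116000 · -9.0205e-04 = -104.6 MPa.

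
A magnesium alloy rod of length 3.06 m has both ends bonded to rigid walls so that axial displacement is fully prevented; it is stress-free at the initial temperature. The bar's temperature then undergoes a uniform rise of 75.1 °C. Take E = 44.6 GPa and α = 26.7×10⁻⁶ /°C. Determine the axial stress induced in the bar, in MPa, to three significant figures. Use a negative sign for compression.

-89.4 MPa

Free thermal expansion αLΔT = 26.7e-6 · 3060 · 75.1 = 6.136 mm.
The walls impose strain ε = −(6.136)/3060 = -2.0052e-03; σ = Eε = 44600 · -2.0052e-03 = -89.43 MPa.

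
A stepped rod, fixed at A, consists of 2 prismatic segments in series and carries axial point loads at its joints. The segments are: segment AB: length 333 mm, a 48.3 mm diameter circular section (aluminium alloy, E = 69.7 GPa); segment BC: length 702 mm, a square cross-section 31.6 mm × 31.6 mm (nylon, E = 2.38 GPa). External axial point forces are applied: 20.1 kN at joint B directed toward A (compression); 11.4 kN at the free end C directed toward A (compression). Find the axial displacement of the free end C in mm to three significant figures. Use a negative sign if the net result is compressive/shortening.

-3.45 mm

Internal axial forces (sectioning from the free end, tension +): N_BC = -11.4 kN, N_AB = -31.5 kN.
A_AB = 1832 mm².
A_BC = 998.6 mm².
δ_AB = -31500·333/(1832·69700) = -0.08214 mm
δ_BC = -11400·702/(998.6·2380) = -3.367 mm
δ = Σδ_i = -3.45 mm.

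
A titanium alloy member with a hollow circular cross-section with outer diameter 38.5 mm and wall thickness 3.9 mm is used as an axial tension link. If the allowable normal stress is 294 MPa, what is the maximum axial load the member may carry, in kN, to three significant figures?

125 kN

A = 423.9 mm².
P_max = σ_allow · A = 294 · 423.9 = 124600 N = 124.6 kN.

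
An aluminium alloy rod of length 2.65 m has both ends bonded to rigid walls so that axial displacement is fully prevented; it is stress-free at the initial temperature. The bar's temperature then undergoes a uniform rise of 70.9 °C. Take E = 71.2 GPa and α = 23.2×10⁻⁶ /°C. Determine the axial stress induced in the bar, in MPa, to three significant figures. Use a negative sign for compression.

-117 MPa

Free thermal expansion αLΔT = 23.2e-6 · 2650 · 70.9 = 4.359 mm.
The walls impose strain ε = −(4.359)/2650 = -1.6449e-03; σ = Eε = 71200 · -1.6449e-03 = -117.1 MPa.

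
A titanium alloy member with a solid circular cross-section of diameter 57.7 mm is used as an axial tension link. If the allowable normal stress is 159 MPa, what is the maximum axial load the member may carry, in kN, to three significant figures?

416 kN

A = 2615 mm².
P_max = σ_allow · A = 159 · 2615 = 415800 N = 415.8 kN.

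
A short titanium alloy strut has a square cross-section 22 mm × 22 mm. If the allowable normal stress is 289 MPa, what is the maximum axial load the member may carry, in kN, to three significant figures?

140 kN

A = 484 mm².
P_max = σ_allow · A = 289 · 484 = 139900 N = 139.9 kN.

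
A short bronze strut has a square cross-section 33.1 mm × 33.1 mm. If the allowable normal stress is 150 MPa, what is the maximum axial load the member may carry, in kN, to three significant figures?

164 kN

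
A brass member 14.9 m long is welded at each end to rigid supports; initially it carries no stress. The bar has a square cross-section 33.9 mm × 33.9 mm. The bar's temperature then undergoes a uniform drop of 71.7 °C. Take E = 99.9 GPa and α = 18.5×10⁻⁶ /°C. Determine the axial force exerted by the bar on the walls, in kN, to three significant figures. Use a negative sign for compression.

152 kN

Free thermal expansion αLΔT = 18.5e-6 · 14900 · -71.7 = -19.76 mm.
The walls impose strain ε = −(-19.76)/14900 = 1.3265e-03; σ = Eε = 99900 · 1.3265e-03 = 132.5 MPa.
Wall reaction R = σ·A = 132.5·1149 = 152300 N = 152.3 kN.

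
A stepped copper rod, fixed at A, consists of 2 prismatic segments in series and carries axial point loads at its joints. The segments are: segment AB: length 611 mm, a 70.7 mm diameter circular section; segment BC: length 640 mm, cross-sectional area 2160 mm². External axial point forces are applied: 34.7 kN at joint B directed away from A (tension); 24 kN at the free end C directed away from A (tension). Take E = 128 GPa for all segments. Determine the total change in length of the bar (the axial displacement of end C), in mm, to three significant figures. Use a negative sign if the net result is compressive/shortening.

Internal axial forces (sectioning from the free end, tension +): N_BC = 24 kN, N_AB = 58.7 kN.
A_AB = 3926 mm².
δ_AB = 58700·611/(3926·128000) = 0.07137 mm
δ_BC = 24000·640/(2160·128000) = 0.05556 mm
δ = Σδ_i = 0.1269 mm.

0.127 mm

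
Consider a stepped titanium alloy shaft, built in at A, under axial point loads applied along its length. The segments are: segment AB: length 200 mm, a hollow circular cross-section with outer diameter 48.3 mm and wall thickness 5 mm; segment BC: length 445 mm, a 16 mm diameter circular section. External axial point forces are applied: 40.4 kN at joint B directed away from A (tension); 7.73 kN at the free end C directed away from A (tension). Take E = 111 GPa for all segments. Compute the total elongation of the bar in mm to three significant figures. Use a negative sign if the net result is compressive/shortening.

Internal axial forces (sectioning from the free end, tension +): N_BC = 7.73 kN, N_AB = 48.13 kN.
A_AB = 680.2 mm².
A_BC = 201.1 mm².
δ_AB = 48130·200/(680.2·111000) = 0.1275 mm
δ_BC = 7730·445/(201.1·111000) = 0.1541 mm
δ = Σδ_i = 0.2816 mm.

0.282 mm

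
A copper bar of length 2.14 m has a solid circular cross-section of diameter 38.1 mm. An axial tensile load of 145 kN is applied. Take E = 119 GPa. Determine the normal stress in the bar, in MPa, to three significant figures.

127 MPa

A = 1140 mm².
σ = N/A = 145000/1140 = 127.2 MPa.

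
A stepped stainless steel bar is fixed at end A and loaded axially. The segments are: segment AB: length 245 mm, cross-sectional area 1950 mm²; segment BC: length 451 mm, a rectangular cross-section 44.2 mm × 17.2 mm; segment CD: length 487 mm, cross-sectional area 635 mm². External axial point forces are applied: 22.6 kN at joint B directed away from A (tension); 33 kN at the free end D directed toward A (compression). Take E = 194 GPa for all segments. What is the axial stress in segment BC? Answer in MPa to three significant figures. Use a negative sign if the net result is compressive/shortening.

-43.4 MPa

Internal axial forces (sectioning from the free end, tension +): N_CD = -33 kN, N_BC = -33 kN, N_AB = -10.4 kN.
A_BC = 760.2 mm².
σ_BC = N_BC/A_BC = -33000/760.2 = -43.41 MPa.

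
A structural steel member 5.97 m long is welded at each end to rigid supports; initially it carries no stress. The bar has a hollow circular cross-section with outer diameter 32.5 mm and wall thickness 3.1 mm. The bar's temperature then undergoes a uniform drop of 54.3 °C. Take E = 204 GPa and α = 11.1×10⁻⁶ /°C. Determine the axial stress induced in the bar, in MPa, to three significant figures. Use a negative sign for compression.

123 MPa

Free thermal expansion αLΔT = 11.1e-6 · 5970 · -54.3 = -3.598 mm.
The walls impose strain ε = −(-3.598)/5970 = 6.0273e-04; σ = Eε = 204000 · 6.0273e-04 = 123 MPa.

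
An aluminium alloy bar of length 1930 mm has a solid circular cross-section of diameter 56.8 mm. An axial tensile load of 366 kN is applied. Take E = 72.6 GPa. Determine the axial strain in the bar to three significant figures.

0.00199

A = 2534 mm².
σ = N/A = 144.4 MPa; ε = σ/E = 144.4/72600 = 1.990e-03.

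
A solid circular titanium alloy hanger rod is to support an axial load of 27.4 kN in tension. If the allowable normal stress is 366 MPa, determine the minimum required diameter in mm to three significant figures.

9.76 mm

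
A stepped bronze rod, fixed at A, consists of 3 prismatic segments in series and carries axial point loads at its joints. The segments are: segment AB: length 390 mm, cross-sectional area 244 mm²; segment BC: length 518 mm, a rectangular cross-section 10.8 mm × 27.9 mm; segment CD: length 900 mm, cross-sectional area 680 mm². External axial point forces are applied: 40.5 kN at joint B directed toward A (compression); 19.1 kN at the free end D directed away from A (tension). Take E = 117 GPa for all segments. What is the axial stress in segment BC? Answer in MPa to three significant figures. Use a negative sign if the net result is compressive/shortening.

Internal axial forces (sectioning from the free end, tension +): N_CD = 19.1 kN, N_BC = 19.1 kN, N_AB = -21.4 kN.
A_BC = 301.3 mm².
σ_BC = N_BC/A_BC = 19100/301.3 = 63.39 MPa.

63.4 MPa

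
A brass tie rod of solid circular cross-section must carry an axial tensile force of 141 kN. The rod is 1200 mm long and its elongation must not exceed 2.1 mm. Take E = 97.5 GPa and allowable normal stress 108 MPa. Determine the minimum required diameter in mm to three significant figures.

40.8 mm

Required area A ≥ P/σ_allow = 141000/108 = 1306 mm².
For a solid circular section, d ≥ √(4A/π) = 40.77 mm.
Elongation limit: A ≥ PL/(Eδ_allow) = 141000·1200/(97500·2.1) = 826.4 mm² ⇒ d ≥ 32.44 mm.
The stress limit governs.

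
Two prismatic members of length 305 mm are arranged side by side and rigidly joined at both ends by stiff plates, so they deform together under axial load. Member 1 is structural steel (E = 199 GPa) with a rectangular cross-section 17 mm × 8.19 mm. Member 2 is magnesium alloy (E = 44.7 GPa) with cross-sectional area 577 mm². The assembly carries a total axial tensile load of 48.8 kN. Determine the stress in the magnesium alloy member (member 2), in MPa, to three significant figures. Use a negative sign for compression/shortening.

A_1 = 139.2 mm².
Equal strain + equilibrium ⇒ each member carries load in proportion to AE: A₁E₁ = 27710000 N, A₂E₂ = 25790000 N, ΣAE = 53500000 N.
σ₂ = P·E₂/ΣAE = 48800·44700/53500000 = 40.77 MPa.

40.8 MPa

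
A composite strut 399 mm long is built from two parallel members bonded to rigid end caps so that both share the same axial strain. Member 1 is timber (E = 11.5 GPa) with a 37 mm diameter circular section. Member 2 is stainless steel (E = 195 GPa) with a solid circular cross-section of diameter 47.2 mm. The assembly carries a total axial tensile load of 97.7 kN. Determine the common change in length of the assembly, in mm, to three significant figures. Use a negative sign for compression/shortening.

A_1 = 1075 mm².
A_2 = 1750 mm².
Equal strain + equilibrium ⇒ each member carries load in proportion to AE: A₁E₁ = 12360000 N, A₂E₂ = 341200000 N, ΣAE = 353600000 N.
δ = PL/ΣAE = 97700·399/353600000 = 0.1103 mm.

0.110 mm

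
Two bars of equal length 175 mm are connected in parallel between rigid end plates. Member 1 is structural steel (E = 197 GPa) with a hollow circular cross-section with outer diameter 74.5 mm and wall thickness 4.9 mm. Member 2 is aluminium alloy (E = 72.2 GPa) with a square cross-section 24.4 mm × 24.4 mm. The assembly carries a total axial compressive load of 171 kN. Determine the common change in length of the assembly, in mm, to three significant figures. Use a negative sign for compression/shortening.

-0.118 mm

A_1 = 1071 mm².
A_2 = 595.4 mm².
Equal strain + equilibrium ⇒ each member carries load in proportion to AE: A₁E₁ = 211100000 N, A₂E₂ = 42980000 N, ΣAE = 254100000 N.
δ = PL/ΣAE = -171000·175/254100000 = -0.1178 mm.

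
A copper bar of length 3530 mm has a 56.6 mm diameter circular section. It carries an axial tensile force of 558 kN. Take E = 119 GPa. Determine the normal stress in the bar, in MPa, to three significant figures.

A = 2516 mm².
σ = N/A = 558000/2516 = 221.8 MPa.

222 MPa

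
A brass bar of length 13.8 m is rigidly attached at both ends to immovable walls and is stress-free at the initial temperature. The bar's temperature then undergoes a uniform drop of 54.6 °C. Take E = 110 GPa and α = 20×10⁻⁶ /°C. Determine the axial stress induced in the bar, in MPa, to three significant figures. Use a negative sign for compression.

120 MPa

Free thermal expansion αLΔT = 20e-6 · 13800 · -54.6 = -15.07 mm.
The walls impose strain ε = −(-15.07)/13800 = 1.0920e-03; σ = Eε = 110000 · 1.0920e-03 = 120.1 MPa.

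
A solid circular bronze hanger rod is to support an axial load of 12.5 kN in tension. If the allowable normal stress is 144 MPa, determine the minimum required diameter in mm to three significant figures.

10.5 mm

Required area A ≥ P/σ_allow = 12500/144 = 86.81 mm².
For a solid circular section, d ≥ √(4A/π) = 10.51 mm.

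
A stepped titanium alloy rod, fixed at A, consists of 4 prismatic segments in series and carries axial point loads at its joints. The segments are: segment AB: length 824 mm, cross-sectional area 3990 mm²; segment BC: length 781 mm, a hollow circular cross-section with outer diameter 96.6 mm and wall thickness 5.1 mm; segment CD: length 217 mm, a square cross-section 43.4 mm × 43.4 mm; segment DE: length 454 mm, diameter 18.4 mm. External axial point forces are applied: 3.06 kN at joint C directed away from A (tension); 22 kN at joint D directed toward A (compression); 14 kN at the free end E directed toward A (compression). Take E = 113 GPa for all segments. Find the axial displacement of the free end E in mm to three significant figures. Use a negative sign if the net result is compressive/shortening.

-0.464 mm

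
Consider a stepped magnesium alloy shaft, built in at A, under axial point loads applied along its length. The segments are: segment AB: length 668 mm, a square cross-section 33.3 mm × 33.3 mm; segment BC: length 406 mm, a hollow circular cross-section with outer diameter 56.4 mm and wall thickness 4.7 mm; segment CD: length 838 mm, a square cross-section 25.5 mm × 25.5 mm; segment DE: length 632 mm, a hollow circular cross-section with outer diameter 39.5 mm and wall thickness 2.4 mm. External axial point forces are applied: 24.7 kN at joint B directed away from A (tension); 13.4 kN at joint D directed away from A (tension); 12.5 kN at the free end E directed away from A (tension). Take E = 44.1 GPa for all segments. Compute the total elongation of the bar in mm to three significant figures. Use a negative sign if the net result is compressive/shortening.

Internal axial forces (sectioning from the free end, tension +): N_DE = 12.5 kN, N_CD = 25.9 kN, N_BC = 25.9 kN, N_AB = 50.6 kN.
A_AB = 1109 mm².
A_BC = 763.4 mm².
A_CD = 650.2 mm².
A_DE = 279.7 mm².
δ_AB = 50600·668/(1109·44100) = 0.6912 mm
δ_BC = 25900·406/(763.4·44100) = 0.3124 mm
δ_CD = 25900·838/(650.2·44100) = 0.7569 mm
δ_DE = 12500·632/(279.7·44100) = 0.6404 mm
δ = Σδ_i = 2.401 mm.

2.40 mm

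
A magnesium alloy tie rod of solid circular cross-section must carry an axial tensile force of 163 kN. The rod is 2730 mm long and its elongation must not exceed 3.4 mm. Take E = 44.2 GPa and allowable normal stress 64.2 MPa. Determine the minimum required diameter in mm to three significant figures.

61.4 mm

Required area A ≥ P/σ_allow = 163000/64.2 = 2539 mm².
For a solid circular section, d ≥ √(4A/π) = 56.86 mm.
Elongation limit: A ≥ PL/(Eδ_allow) = 163000·2730/(44200·3.4) = 2961 mm² ⇒ d ≥ 61.4 mm.
The elongation limit governs.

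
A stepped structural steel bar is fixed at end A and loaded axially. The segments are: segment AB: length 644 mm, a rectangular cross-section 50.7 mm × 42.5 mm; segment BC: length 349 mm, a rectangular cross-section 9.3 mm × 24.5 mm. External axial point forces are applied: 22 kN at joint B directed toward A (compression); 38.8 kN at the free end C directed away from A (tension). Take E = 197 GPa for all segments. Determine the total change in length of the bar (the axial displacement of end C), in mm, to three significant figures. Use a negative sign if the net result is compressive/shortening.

0.327 mm

Internal axial forces (sectioning from the free end, tension +): N_BC = 38.8 kN, N_AB = 16.8 kN.
A_AB = 2155 mm².
A_BC = 227.9 mm².
δ_AB = 16800·644/(2155·197000) = 0.02549 mm
δ_BC = 38800·349/(227.9·197000) = 0.3017 mm
δ = Σδ_i = 0.3272 mm.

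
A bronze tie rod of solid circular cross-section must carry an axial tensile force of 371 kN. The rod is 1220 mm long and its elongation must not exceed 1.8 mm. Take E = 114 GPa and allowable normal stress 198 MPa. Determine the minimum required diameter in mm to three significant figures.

53.0 mm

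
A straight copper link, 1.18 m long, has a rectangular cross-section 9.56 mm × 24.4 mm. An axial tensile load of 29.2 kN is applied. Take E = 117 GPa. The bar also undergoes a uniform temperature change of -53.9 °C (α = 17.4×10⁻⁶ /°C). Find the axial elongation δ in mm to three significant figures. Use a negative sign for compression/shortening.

0.156 mm

A = 233.3 mm².
δ_mech = NL/(AE) = 29200·1180/(233.3·117000) = 1.262 mm.
δ_thermal = αLΔT = 17.4e-6·1180·-53.9 = -1.107 mm.
δ = δ_mech + δ_thermal = 0.1558 mm.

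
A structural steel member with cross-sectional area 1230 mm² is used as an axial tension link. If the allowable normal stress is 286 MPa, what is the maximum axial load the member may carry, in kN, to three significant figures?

352 kN

P_max = σ_allow · A = 286 · 1230 = 351800 N = 351.8 kN.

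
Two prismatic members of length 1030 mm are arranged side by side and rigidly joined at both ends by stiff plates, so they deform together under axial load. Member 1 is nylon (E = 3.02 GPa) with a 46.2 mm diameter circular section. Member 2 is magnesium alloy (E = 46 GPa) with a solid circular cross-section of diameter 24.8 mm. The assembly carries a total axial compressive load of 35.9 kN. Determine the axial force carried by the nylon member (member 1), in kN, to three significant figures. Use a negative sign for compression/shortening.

A_1 = 1676 mm².
A_2 = 483.1 mm².
Equal strain + equilibrium ⇒ each member carries load in proportion to AE: A₁E₁ = 5063000 N, A₂E₂ = 22220000 N, ΣAE = 27280000 N.
F₁ = P·A₁E₁/ΣAE = -35900·5063000/27280000 = -6662 N.

-6.66 kN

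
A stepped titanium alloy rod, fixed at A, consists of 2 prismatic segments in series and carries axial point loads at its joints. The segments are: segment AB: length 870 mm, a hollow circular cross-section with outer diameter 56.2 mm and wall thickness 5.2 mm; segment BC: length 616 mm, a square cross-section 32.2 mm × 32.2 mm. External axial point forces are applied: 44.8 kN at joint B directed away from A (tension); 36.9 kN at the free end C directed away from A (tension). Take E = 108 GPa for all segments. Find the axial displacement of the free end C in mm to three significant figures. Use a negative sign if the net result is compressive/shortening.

0.993 mm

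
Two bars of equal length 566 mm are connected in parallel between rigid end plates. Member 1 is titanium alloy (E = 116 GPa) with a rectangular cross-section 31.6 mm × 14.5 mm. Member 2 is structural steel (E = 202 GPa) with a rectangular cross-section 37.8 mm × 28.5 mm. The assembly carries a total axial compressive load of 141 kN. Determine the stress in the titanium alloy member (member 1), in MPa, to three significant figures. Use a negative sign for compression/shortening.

A_1 = 458.2 mm².
A_2 = 1077 mm².
Equal strain + equilibrium ⇒ each member carries load in proportion to AE: A₁E₁ = 53150000 N, A₂E₂ = 217600000 N, ΣAE = 270800000 N.
σ₁ = P·E₁/ΣAE = -141000·116000/270800000 = -60.41 MPa.

-60.4 MPa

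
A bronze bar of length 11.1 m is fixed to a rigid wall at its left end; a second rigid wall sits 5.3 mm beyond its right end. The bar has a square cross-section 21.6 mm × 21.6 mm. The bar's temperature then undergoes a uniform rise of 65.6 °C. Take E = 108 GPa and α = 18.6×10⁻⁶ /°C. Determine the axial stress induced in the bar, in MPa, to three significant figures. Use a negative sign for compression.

-80.2 MPa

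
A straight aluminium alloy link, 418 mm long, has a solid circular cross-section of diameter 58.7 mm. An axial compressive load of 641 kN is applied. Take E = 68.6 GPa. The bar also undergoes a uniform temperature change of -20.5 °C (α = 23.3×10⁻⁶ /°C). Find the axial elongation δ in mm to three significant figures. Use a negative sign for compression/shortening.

-1.64 mm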